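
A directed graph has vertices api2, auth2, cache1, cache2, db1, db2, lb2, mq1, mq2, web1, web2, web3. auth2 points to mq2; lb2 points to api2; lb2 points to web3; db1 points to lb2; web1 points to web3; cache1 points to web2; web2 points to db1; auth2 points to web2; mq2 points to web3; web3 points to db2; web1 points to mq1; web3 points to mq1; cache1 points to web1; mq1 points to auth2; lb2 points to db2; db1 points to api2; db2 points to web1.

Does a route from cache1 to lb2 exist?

Explore from cache1.
Distance 1: reach web1, web2.
Distance 2: reach db1, mq1, web3.
Distance 3: reach api2, auth2, db2, lb2.
Found lb2.

Yes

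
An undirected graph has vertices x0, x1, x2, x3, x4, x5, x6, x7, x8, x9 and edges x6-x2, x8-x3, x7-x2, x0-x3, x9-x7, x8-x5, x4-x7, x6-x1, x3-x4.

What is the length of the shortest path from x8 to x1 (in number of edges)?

6

Distance 0: x8.
Distance 1: x3, x5.
Distance 2: x0, x4.
Distance 3: x7.
Distance 4: x2, x9.
Distance 5: x6.
Distance 6: x1 — contains x1.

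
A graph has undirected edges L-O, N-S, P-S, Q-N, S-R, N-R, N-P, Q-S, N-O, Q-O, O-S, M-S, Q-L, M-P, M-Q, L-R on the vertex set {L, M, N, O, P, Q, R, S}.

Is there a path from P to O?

Explore from P.
Distance 1: reach M, N, S.
Distance 2: reach O, Q, R.
Found O.

Yes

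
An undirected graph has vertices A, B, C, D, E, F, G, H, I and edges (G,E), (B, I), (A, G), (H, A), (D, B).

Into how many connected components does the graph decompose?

From A: component {A, E, G, H}.
From B: component {B, D, I}.
From C: component {C}.
From F: component {F}.
That's 4 components.

4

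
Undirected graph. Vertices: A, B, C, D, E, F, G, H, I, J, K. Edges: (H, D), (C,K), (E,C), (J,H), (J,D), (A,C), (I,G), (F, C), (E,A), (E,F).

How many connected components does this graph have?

4

From A: component {A, C, E, F, K}.
From B: component {B}.
From D: component {D, H, J}.
From G: component {G, I}.
That's 4 components.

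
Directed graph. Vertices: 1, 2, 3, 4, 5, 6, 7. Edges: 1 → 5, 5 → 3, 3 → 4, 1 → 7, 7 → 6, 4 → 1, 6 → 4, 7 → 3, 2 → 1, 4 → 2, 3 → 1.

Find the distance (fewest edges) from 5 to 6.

Distance 0: 5.
Distance 1: 3.
Distance 2: 1, 4.
Distance 3: 2, 7.
Distance 4: 6 — contains 6.

4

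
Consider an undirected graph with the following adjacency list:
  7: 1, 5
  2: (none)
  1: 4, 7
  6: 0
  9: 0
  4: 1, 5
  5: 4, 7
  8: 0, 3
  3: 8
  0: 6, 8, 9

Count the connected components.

From 0: component {0, 3, 6, 8, 9}.
From 1: component {1, 4, 5, 7}.
From 2: component {2}.
That's 3 components.

3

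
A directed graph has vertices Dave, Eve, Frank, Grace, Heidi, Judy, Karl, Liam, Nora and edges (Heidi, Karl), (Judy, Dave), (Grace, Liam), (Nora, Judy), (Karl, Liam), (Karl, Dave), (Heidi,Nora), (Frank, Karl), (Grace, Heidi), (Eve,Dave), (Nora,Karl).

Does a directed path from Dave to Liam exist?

No

Dave has no outgoing edges, so nothing is reachable from it.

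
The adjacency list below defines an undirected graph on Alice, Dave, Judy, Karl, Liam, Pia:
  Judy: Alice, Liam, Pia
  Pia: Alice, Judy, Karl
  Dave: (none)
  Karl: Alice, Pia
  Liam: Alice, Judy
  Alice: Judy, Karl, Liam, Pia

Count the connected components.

From Alice: component {Alice, Judy, Karl, Liam, Pia}.
From Dave: component {Dave}.
That's 2 components.

2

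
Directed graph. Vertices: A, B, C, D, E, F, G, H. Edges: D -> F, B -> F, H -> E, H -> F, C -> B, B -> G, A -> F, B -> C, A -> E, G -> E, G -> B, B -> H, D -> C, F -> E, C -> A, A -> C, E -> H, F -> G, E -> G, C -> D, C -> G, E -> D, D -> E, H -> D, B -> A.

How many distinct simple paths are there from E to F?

23

E→D→C→A→F
E→D→C→B→A→F
E→D→C→B→F
E→D→C→B→H→F
E→D→C→G→B→A→F
E→D→C→G→B→F
E→D→C→G→B→H→F
E→D→F
... and 15 more.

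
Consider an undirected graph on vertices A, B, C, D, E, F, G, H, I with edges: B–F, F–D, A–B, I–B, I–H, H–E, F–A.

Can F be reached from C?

C has no edges, so nothing is reachable from it.

No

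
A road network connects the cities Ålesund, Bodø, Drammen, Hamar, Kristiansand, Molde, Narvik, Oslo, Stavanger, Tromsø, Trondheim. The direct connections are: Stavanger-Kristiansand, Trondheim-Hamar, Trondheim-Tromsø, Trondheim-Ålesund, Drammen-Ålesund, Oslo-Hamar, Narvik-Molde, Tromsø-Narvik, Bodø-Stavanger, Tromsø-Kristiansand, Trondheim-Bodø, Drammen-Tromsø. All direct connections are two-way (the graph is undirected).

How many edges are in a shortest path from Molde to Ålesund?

4

Distance 0: Molde.
Distance 1: Narvik.
Distance 2: Tromsø.
Distance 3: Drammen, Kristiansand, Trondheim.
Distance 4: Ålesund, Bodø, Hamar, Stavanger — contains Ålesund.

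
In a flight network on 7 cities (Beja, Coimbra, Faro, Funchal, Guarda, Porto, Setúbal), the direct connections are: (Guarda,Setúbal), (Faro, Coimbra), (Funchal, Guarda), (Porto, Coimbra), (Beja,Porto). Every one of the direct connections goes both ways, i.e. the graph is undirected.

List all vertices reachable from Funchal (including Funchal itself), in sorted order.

Start at Funchal.
Its neighbours: Guarda.
Then their neighbours: Setúbal.
Nothing further is reachable.

Funchal, Guarda, Setúbal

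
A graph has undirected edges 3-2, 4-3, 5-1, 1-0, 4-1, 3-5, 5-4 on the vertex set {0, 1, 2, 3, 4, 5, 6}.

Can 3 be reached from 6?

6 has no edges, so nothing is reachable from it.

No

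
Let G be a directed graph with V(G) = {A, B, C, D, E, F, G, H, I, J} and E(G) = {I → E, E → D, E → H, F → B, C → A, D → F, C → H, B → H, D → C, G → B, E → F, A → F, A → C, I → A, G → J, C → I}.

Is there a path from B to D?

No

Explore from B.
Distance 1: reach H.
The search from B is exhausted; no directed path reaches D.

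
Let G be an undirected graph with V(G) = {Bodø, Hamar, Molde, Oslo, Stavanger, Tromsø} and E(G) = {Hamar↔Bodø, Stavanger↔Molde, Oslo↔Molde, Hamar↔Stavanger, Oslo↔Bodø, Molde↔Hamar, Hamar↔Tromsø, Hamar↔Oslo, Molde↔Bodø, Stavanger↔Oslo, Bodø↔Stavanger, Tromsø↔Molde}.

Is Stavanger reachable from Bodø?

Explore from Bodø.
Distance 1: reach Hamar, Molde, Oslo, Stavanger.
Found Stavanger.

Yes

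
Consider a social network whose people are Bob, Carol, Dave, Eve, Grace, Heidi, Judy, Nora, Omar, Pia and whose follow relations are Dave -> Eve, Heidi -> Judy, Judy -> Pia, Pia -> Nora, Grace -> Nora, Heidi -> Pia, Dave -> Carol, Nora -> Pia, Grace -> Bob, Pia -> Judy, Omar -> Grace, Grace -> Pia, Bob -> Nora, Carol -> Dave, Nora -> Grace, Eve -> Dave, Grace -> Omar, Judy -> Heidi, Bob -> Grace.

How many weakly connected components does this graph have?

From Bob: component {Bob, Grace, Heidi, Judy, Nora, Omar, Pia}.
From Carol: component {Carol, Dave, Eve}.
That's 2 components.

2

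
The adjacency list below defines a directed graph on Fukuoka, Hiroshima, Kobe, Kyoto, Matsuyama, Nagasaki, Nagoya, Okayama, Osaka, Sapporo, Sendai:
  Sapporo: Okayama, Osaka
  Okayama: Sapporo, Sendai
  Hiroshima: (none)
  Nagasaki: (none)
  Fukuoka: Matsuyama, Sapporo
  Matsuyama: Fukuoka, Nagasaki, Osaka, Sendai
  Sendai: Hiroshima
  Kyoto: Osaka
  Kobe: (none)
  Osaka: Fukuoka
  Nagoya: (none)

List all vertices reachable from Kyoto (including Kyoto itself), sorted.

Fukuoka, Hiroshima, Kyoto, Matsuyama, Nagasaki, Okayama, Osaka, Sapporo, Sendai

Start at Kyoto.
Its neighbours: Osaka.
Then their neighbours: Fukuoka.
Then next layer: Matsuyama, Sapporo.
Then next layer: Nagasaki, Okayama, Sendai.
Then next layer: Hiroshima.
Nothing further is reachable.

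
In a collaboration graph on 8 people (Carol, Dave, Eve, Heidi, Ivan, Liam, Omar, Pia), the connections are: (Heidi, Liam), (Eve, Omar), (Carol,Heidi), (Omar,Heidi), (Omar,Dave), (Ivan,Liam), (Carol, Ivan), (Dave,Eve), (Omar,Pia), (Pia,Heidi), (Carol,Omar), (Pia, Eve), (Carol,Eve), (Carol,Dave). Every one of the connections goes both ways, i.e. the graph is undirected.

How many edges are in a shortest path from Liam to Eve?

Distance 0: Liam.
Distance 1: Heidi, Ivan.
Distance 2: Carol, Omar, Pia.
Distance 3: Dave, Eve — contains Eve.

3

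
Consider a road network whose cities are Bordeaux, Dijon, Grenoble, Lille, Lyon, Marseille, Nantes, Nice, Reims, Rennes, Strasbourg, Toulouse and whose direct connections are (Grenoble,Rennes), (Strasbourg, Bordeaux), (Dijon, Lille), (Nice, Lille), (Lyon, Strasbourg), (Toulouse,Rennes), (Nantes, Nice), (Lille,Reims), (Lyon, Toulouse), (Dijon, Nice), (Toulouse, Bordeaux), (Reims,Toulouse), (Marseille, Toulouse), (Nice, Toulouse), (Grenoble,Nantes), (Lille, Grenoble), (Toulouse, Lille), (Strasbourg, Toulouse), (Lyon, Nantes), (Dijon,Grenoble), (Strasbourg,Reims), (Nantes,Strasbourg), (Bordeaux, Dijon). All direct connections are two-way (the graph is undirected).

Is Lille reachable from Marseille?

Yes

Explore from Marseille.
Distance 1: reach Toulouse.
Distance 2: reach Bordeaux, Lille, Lyon, Nice, Reims, Rennes, Strasbourg.
Found Lille.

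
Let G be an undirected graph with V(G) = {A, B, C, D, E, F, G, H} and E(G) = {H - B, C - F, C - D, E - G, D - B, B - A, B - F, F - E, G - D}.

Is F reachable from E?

Yes

Explore from E.
Distance 1: reach F, G.
Found F.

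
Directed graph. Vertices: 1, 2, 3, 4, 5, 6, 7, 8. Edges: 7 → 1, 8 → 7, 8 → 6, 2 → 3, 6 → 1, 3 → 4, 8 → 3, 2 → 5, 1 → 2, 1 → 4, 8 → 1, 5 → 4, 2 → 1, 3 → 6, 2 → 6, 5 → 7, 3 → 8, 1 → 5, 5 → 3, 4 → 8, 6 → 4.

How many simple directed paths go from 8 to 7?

7

8→1→2→5→7
8→1→5→7
8→3→6→1→2→5→7
8→3→6→1→5→7
8→6→1→2→5→7
8→6→1→5→7
8→7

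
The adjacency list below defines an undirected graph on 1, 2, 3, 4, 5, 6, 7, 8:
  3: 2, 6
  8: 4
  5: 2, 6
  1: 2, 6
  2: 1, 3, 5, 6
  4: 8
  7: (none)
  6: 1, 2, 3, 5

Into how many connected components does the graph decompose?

From 1: component {1, 2, 3, 5, 6}.
From 4: component {4, 8}.
From 7: component {7}.
That's 3 components.

3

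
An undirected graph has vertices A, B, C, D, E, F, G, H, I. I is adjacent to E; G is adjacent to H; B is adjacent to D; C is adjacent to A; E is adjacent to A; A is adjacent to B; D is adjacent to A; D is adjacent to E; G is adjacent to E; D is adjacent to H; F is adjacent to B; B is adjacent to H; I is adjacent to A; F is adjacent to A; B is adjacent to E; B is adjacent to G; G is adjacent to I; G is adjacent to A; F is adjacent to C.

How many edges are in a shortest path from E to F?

Distance 0: E.
Distance 1: A, B, D, G, I.
Distance 2: C, F, H — contains F.

2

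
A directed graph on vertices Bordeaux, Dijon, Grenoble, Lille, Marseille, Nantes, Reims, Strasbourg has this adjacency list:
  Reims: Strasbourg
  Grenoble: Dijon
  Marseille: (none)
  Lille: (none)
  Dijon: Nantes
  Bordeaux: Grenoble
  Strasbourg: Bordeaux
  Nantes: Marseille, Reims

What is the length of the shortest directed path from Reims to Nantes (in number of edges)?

Distance 0: Reims.
Distance 1: Strasbourg.
Distance 2: Bordeaux.
Distance 3: Grenoble.
Distance 4: Dijon.
Distance 5: Nantes — contains Nantes.

5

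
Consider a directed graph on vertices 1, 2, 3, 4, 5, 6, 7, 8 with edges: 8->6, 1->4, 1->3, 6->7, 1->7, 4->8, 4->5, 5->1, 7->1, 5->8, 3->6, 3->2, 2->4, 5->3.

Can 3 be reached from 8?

Yes

Explore from 8.
Distance 1: reach 6.
Distance 2: reach 7.
Distance 3: reach 1.
Distance 4: reach 3, 4.
Found 3.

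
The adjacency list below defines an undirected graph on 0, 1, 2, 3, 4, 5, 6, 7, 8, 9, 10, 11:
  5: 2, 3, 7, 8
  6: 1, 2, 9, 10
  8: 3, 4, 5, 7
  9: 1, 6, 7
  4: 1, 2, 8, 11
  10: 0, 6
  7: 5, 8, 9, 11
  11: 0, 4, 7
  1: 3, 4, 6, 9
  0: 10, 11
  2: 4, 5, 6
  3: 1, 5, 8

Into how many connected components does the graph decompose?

1

From 0: component {0, 1, 2, 3, 4, 5, 6, 7, 8, 9, 10, 11}.
That's 1 component.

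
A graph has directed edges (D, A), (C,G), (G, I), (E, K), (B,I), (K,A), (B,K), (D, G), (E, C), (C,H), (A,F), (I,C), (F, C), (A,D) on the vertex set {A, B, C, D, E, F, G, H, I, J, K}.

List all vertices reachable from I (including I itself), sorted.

C, G, H, I

Start at I.
Its neighbours: C.
Then their neighbours: G, H.
Nothing further is reachable.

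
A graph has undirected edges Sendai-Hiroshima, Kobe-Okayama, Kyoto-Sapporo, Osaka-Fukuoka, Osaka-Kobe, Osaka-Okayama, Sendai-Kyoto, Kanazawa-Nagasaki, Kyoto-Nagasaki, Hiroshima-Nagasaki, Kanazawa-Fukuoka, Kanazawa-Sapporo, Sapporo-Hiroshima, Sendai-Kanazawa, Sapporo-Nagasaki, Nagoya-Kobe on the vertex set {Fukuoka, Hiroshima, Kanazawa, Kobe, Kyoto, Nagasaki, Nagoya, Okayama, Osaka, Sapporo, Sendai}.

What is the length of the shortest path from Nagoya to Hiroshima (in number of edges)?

6

Distance 0: Nagoya.
Distance 1: Kobe.
Distance 2: Okayama, Osaka.
Distance 3: Fukuoka.
Distance 4: Kanazawa.
Distance 5: Nagasaki, Sapporo, Sendai.
Distance 6: Hiroshima, Kyoto — contains Hiroshima.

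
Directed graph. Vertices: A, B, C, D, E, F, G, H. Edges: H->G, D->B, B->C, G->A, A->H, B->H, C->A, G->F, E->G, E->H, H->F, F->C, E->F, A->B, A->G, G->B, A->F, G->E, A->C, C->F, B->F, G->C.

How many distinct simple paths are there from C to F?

C→A→B→F
C→A→B→H→F
C→A→B→H→G→E→F
C→A→B→H→G→F
C→A→F
C→A→G→B→F
C→A→G→B→H→F
C→A→G→E→F
C→A→G→E→H→F
C→A→G→F
C→A→H→F
C→A→H→G→B→F
C→A→H→G→E→F
C→A→H→G→F
C→F

15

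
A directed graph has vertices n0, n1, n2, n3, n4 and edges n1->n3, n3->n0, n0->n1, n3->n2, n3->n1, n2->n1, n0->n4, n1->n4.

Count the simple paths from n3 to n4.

n3→n0→n1→n4
n3→n0→n4
n3→n1→n4
n3→n2→n1→n4

4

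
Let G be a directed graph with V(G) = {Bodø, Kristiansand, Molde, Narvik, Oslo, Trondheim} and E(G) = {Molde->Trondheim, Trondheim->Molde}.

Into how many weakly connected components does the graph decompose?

5

From Bodø: component {Bodø}.
From Kristiansand: component {Kristiansand}.
From Molde: component {Molde, Trondheim}.
From Narvik: component {Narvik}.
From Oslo: component {Oslo}.
That's 5 components.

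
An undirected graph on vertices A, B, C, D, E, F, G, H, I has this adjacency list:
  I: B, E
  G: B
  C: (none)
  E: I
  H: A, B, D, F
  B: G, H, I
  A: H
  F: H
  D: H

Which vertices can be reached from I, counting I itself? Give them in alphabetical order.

A, B, D, E, F, G, H, I

Start at I.
Its neighbours: B, E.
Then their neighbours: G, H.
Then next layer: A, D, F.
Nothing further is reachable.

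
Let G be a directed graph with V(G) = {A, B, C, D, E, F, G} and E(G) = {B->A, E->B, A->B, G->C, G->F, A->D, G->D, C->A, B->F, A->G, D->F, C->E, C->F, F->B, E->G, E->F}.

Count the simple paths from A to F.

7

A→B→F
A→D→F
A→G→C→E→B→F
A→G→C→E→F
A→G→C→F
A→G→D→F
A→G→F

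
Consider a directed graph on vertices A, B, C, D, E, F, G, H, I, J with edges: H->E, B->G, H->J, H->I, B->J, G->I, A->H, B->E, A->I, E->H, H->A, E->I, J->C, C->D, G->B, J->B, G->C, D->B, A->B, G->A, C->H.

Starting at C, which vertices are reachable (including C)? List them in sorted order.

Start at C.
Its neighbours: D, H.
Then their neighbours: A, B, E, I, J.
Then next layer: G.
Nothing further is reachable.

A, B, C, D, E, G, H, I, J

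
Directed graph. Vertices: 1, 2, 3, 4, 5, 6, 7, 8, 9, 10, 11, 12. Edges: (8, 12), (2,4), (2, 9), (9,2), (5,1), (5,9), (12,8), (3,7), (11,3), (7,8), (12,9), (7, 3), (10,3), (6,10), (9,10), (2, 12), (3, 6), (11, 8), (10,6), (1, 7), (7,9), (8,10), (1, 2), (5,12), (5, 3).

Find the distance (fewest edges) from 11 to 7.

2

Distance 0: 11.
Distance 1: 3, 8.
Distance 2: 6, 7, 10, 12 — contains 7.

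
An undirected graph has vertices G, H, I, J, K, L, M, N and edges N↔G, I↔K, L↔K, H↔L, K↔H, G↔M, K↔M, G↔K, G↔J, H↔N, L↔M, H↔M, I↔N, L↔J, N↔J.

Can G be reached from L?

Yes

Explore from L.
Distance 1: reach H, J, K, M.
Distance 2: reach G, I, N.
Found G.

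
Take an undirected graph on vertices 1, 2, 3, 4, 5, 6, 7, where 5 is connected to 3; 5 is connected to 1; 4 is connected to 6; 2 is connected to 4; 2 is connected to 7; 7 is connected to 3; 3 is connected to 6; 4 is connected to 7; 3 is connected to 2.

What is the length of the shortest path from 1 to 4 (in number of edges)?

4

Distance 0: 1.
Distance 1: 5.
Distance 2: 3.
Distance 3: 2, 6, 7.
Distance 4: 4 — contains 4.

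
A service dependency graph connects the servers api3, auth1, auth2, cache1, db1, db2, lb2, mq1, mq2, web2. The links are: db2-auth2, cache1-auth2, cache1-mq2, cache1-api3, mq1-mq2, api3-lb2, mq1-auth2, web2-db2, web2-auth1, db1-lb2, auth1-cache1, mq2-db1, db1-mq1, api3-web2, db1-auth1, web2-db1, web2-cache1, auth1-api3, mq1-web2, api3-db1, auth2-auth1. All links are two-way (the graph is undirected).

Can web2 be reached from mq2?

Yes

Explore from mq2.
Distance 1: reach cache1, db1, mq1.
Distance 2: reach api3, auth1, auth2, lb2, web2.
Found web2.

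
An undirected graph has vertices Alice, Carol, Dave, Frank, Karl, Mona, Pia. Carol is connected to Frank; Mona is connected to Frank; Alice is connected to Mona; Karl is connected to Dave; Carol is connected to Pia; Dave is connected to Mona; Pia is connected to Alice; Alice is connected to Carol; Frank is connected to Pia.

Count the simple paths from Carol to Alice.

5

Carol–Alice
Carol–Frank–Mona–Alice
Carol–Frank–Pia–Alice
Carol–Pia–Alice
Carol–Pia–Frank–Mona–Alice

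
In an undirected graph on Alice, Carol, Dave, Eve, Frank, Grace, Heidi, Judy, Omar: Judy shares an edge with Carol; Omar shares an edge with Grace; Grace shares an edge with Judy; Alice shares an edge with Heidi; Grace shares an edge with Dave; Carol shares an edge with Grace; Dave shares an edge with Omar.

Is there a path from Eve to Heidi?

No

Eve has no edges, so nothing is reachable from it.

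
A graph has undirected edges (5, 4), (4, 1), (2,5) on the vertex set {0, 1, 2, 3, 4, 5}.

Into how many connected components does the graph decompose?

From 0: component {0}.
From 1: component {1, 2, 4, 5}.
From 3: component {3}.
That's 3 components.

3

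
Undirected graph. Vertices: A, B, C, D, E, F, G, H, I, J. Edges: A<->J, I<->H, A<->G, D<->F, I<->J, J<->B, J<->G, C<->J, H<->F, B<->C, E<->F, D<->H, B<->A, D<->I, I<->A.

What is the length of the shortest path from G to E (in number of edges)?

5

Distance 0: G.
Distance 1: A, J.
Distance 2: B, C, I.
Distance 3: D, H.
Distance 4: F.
Distance 5: E — contains E.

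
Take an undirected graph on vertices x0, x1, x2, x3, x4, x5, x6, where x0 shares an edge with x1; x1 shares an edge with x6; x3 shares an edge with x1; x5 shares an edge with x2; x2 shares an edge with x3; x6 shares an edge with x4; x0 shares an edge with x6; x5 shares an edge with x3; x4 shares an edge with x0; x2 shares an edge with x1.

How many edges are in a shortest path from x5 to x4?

4

Distance 0: x5.
Distance 1: x2, x3.
Distance 2: x1.
Distance 3: x0, x6.
Distance 4: x4 — contains x4.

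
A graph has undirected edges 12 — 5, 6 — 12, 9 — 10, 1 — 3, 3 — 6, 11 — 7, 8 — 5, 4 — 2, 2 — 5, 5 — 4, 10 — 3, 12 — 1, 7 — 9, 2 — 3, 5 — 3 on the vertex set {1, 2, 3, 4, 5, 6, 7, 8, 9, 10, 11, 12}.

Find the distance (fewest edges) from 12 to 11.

6

Distance 0: 12.
Distance 1: 1, 5, 6.
Distance 2: 2, 3, 4, 8.
Distance 3: 10.
Distance 4: 9.
Distance 5: 7.
Distance 6: 11 — contains 11.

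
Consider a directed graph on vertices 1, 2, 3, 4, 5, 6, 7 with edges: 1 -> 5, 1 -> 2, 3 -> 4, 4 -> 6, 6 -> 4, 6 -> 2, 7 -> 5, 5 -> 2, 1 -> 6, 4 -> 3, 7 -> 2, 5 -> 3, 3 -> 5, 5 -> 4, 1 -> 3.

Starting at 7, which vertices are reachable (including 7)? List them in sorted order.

2, 3, 4, 5, 6, 7

Start at 7.
Its neighbours: 2, 5.
Then their neighbours: 3, 4.
Then next layer: 6.
Nothing further is reachable.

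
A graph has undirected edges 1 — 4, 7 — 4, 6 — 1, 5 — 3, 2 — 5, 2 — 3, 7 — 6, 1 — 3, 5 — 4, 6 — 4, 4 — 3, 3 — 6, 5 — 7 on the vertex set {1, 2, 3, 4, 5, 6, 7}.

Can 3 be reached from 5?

Yes

Explore from 5.
Distance 1: reach 2, 3, 4, 7.
Found 3.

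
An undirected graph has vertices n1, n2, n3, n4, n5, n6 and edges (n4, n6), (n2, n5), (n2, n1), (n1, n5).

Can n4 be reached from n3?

No

n3 has no edges, so nothing is reachable from it.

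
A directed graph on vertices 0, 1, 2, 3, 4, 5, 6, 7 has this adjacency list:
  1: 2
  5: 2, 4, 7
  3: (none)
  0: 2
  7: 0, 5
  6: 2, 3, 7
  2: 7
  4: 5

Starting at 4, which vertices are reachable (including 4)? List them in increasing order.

0, 2, 4, 5, 7

Start at 4.
Its neighbours: 5.
Then their neighbours: 2, 7.
Then next layer: 0.
Nothing further is reachable.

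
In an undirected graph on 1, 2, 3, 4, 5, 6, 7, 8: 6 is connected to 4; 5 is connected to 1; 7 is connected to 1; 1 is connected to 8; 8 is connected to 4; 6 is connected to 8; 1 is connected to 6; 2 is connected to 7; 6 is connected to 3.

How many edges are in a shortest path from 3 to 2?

4

Distance 0: 3.
Distance 1: 6.
Distance 2: 1, 4, 8.
Distance 3: 5, 7.
Distance 4: 2 — contains 2.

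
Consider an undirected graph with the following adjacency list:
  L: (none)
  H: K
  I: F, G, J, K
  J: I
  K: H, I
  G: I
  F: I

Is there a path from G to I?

Explore from G.
Distance 1: reach I.
Found I.

Yes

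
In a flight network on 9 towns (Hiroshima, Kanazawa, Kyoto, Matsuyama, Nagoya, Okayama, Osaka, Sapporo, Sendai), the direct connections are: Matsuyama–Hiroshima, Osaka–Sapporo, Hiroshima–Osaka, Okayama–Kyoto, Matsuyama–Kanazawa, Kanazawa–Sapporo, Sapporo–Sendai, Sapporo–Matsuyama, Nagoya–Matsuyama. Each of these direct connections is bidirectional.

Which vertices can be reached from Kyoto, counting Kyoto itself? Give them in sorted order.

Kyoto, Okayama

Start at Kyoto.
Its neighbours: Okayama.
Nothing further is reachable.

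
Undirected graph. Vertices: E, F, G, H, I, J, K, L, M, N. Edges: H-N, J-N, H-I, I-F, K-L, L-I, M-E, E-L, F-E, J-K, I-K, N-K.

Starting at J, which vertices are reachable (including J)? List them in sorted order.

Start at J.
Its neighbours: K, N.
Then their neighbours: H, I, L.
Then next layer: E, F.
Then next layer: M.
Nothing further is reachable.

E, F, H, I, J, K, L, M, N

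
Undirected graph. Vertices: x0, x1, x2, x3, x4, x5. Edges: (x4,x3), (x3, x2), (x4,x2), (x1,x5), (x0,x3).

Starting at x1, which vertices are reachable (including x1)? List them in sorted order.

Start at x1.
Its neighbours: x5.
Nothing further is reachable.

x1, x5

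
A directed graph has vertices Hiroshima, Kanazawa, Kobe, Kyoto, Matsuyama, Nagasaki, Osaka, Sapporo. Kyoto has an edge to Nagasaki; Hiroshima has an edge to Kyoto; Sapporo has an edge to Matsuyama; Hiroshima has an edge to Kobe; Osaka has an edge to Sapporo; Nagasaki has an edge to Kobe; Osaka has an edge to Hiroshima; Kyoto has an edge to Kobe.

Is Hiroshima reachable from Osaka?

Yes

Explore from Osaka.
Distance 1: reach Hiroshima, Sapporo.
Found Hiroshima.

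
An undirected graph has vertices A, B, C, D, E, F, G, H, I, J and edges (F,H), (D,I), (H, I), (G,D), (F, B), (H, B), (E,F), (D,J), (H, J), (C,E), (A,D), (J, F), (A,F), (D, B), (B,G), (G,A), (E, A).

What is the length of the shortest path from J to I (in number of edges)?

2

Distance 0: J.
Distance 1: D, F, H.
Distance 2: A, B, E, G, I — contains I.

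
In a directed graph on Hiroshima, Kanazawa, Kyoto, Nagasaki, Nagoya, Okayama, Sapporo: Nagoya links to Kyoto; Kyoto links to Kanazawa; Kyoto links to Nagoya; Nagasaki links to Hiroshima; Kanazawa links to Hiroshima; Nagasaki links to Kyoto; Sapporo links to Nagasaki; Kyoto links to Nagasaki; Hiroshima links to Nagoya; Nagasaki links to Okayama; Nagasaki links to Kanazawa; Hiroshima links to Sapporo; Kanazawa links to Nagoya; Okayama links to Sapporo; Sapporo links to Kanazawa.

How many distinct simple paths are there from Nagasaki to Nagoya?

Nagasaki→Hiroshima→Nagoya
Nagasaki→Hiroshima→Sapporo→Kanazawa→Nagoya
Nagasaki→Kanazawa→Hiroshima→Nagoya
Nagasaki→Kanazawa→Nagoya
Nagasaki→Kyoto→Kanazawa→Hiroshima→Nagoya
Nagasaki→Kyoto→Kanazawa→Nagoya
Nagasaki→Kyoto→Nagoya
Nagasaki→Okayama→Sapporo→Kanazawa→Hiroshima→Nagoya
Nagasaki→Okayama→Sapporo→Kanazawa→Nagoya

9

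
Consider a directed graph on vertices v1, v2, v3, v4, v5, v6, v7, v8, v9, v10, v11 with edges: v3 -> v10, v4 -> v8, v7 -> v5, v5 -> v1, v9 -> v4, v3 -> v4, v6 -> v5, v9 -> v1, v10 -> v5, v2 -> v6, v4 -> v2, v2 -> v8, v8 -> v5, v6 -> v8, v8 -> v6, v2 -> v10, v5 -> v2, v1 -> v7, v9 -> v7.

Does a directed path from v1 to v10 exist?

Yes

Explore from v1.
Distance 1: reach v7.
Distance 2: reach v5.
Distance 3: reach v2.
Distance 4: reach v6, v8, v10.
Found v10.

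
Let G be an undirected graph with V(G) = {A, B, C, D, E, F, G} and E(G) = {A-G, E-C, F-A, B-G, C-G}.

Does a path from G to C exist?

Yes

Explore from G.
Distance 1: reach A, B, C.
Found C.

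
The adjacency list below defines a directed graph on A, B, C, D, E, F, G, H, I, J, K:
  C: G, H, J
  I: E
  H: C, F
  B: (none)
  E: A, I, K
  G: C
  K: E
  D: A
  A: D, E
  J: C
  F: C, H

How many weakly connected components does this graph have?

From A: component {A, D, E, I, K}.
From B: component {B}.
From C: component {C, F, G, H, J}.
That's 3 components.

3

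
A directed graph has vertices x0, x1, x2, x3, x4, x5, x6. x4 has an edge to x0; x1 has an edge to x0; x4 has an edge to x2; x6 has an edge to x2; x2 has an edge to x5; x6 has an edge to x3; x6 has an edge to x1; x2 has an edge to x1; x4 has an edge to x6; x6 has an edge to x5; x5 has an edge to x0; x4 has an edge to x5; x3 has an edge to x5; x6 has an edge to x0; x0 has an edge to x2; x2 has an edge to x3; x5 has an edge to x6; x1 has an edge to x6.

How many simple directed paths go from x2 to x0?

10

x2→x1→x0
x2→x1→x6→x0
x2→x1→x6→x3→x5→x0
x2→x1→x6→x5→x0
x2→x3→x5→x0
x2→x3→x5→x6→x0
x2→x3→x5→x6→x1→x0
x2→x5→x0
x2→x5→x6→x0
x2→x5→x6→x1→x0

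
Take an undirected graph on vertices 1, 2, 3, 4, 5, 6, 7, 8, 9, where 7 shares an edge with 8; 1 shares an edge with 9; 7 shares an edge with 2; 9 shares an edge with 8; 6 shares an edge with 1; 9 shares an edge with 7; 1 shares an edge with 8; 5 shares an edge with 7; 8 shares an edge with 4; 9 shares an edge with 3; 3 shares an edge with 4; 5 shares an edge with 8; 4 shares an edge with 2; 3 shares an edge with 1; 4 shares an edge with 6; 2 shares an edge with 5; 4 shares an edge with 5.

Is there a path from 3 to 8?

Explore from 3.
Distance 1: reach 1, 4, 9.
Distance 2: reach 2, 5, 6, 7, 8.
Found 8.

Yes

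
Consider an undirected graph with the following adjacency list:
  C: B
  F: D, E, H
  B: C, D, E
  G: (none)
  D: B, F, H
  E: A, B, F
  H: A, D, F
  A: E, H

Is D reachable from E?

Yes

Explore from E.
Distance 1: reach A, B, F.
Distance 2: reach C, D, H.
Found D.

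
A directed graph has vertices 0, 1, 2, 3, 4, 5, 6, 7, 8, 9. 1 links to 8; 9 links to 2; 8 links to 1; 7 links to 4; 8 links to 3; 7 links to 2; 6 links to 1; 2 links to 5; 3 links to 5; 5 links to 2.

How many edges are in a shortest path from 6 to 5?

Distance 0: 6.
Distance 1: 1.
Distance 2: 8.
Distance 3: 3.
Distance 4: 5 — contains 5.

4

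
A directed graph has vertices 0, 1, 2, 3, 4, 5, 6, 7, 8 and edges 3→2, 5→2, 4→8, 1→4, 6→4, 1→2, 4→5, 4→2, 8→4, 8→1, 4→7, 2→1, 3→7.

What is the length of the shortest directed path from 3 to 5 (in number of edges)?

4

Distance 0: 3.
Distance 1: 2, 7.
Distance 2: 1.
Distance 3: 4.
Distance 4: 5, 8 — contains 5.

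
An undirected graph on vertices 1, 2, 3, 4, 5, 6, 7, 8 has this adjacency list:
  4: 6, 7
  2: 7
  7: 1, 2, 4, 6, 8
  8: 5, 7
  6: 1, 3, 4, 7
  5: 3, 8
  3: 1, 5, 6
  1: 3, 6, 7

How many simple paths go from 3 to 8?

3–1–6–4–7–8
3–1–6–7–8
3–1–7–8
3–5–8
3–6–1–7–8
3–6–4–7–8
3–6–7–8

7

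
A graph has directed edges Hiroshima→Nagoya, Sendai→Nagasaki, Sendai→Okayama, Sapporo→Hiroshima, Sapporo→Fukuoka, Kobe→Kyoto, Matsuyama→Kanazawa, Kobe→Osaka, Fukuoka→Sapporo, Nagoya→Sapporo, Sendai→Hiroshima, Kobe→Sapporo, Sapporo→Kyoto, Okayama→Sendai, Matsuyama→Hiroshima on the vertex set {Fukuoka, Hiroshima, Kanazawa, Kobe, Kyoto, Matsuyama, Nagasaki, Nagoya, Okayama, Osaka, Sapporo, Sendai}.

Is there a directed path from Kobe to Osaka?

Yes

Explore from Kobe.
Distance 1: reach Kyoto, Osaka, Sapporo.
Found Osaka.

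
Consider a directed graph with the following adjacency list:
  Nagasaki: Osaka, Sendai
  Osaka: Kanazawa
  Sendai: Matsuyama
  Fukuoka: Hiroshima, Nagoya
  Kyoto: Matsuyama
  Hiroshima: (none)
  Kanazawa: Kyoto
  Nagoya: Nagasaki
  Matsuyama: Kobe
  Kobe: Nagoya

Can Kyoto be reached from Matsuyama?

Yes

Explore from Matsuyama.
Distance 1: reach Kobe.
Distance 2: reach Nagoya.
Distance 3: reach Nagasaki.
Distance 4: reach Osaka, Sendai.
Distance 5: reach Kanazawa.
Distance 6: reach Kyoto.
Found Kyoto.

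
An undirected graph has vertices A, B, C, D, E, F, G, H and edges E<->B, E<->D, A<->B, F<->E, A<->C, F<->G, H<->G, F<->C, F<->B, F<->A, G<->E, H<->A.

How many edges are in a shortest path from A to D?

3

Distance 0: A.
Distance 1: B, C, F, H.
Distance 2: E, G.
Distance 3: D — contains D.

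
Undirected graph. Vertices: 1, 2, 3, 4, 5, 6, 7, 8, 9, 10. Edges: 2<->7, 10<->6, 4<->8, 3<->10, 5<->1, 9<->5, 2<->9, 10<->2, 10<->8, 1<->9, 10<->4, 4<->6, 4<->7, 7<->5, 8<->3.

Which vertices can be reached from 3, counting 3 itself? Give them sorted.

1, 2, 3, 4, 5, 6, 7, 8, 9, 10

Start at 3.
Its neighbours: 8, 10.
Then their neighbours: 2, 4, 6.
Then next layer: 7, 9.
Then next layer: 1, 5.
Every vertex is now reached.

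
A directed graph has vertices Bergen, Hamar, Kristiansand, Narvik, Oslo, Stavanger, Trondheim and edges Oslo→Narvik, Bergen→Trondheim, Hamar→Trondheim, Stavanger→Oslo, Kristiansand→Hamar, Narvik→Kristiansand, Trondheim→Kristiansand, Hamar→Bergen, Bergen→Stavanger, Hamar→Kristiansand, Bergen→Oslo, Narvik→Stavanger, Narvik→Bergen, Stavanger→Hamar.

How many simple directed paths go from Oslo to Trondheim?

6

Oslo→Narvik→Bergen→Stavanger→Hamar→Trondheim
Oslo→Narvik→Bergen→Trondheim
Oslo→Narvik→Kristiansand→Hamar→Bergen→Trondheim
Oslo→Narvik→Kristiansand→Hamar→Trondheim
Oslo→Narvik→Stavanger→Hamar→Bergen→Trondheim
Oslo→Narvik→Stavanger→Hamar→Trondheim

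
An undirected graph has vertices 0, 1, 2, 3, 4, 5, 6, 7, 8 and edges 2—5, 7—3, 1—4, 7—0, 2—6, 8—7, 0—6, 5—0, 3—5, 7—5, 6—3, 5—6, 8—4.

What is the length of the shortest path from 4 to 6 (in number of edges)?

Distance 0: 4.
Distance 1: 1, 8.
Distance 2: 7.
Distance 3: 0, 3, 5.
Distance 4: 2, 6 — contains 6.

4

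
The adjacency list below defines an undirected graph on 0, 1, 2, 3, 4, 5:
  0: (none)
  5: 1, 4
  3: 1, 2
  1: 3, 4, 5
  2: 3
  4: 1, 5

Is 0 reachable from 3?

Explore from 3.
Distance 1: reach 1, 2.
Distance 2: reach 4, 5.
The search is exhausted without reaching 0; it lies in a different component.

No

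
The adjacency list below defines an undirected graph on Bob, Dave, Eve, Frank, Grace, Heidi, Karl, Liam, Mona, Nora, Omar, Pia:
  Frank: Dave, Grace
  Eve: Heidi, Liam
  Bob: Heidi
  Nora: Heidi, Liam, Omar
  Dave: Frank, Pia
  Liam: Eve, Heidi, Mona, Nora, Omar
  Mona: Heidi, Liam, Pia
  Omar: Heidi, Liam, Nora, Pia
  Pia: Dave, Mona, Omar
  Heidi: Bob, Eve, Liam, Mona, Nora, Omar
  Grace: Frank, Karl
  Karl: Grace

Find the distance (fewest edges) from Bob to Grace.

Distance 0: Bob.
Distance 1: Heidi.
Distance 2: Eve, Liam, Mona, Nora, Omar.
Distance 3: Pia.
Distance 4: Dave.
Distance 5: Frank.
Distance 6: Grace — contains Grace.

6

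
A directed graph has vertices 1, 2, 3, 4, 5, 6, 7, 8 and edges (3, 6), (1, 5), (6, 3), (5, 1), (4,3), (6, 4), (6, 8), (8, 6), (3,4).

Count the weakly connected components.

From 1: component {1, 5}.
From 2: component {2}.
From 3: component {3, 4, 6, 8}.
From 7: component {7}.
That's 4 components.

4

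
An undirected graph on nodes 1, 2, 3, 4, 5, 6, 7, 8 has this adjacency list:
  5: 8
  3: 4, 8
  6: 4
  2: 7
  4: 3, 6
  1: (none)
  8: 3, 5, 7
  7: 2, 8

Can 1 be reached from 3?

Explore from 3.
Distance 1: reach 4, 8.
Distance 2: reach 5, 6, 7.
Distance 3: reach 2.
The search is exhausted without reaching 1; it lies in a different component.

No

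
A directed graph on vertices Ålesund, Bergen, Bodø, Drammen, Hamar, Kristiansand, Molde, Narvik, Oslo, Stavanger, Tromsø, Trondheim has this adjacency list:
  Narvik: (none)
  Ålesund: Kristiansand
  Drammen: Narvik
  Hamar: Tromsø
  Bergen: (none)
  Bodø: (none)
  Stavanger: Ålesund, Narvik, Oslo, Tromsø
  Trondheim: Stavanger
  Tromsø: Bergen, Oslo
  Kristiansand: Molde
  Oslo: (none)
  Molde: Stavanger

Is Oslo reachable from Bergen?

No

Bergen has no outgoing edges, so nothing is reachable from it.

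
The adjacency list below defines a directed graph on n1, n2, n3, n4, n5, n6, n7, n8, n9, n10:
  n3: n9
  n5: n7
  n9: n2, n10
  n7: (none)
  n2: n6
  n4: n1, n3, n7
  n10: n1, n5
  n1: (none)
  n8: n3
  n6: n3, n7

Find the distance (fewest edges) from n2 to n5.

Distance 0: n2.
Distance 1: n6.
Distance 2: n3, n7.
Distance 3: n9.
Distance 4: n10.
Distance 5: n1, n5 — contains n5.

5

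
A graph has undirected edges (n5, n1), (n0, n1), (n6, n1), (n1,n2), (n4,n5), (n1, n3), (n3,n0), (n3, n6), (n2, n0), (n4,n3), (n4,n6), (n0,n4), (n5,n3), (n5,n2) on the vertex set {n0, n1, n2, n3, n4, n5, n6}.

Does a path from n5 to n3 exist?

Explore from n5.
Distance 1: reach n1, n2, n3, n4.
Found n3.

Yes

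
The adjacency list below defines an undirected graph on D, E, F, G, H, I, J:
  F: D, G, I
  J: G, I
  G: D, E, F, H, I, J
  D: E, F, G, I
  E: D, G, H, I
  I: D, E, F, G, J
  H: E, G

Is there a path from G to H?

Yes

Explore from G.
Distance 1: reach D, E, F, H, I, J.
Found H.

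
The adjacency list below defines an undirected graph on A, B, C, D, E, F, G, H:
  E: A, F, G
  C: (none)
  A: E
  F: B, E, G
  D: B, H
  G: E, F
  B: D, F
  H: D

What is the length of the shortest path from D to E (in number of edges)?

Distance 0: D.
Distance 1: B, H.
Distance 2: F.
Distance 3: E, G — contains E.

3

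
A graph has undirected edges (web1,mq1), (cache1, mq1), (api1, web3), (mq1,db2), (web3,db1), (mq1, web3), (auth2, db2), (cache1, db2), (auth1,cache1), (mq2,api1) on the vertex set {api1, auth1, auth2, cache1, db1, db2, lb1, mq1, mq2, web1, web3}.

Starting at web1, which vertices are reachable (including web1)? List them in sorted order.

Start at web1.
Its neighbours: mq1.
Then their neighbours: cache1, db2, web3.
Then next layer: api1, auth1, auth2, db1.
Then next layer: mq2.
Nothing further is reachable.

api1, auth1, auth2, cache1, db1, db2, mq1, mq2, web1, web3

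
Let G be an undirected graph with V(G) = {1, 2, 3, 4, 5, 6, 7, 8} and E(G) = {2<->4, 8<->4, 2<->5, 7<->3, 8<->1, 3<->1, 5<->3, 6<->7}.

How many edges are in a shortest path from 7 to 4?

4

Distance 0: 7.
Distance 1: 3, 6.
Distance 2: 1, 5.
Distance 3: 2, 8.
Distance 4: 4 — contains 4.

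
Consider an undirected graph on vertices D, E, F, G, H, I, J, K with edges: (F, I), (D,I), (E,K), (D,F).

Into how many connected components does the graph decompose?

From D: component {D, F, I}.
From E: component {E, K}.
From G: component {G}.
From H: component {H}.
From J: component {J}.
That's 5 components.

5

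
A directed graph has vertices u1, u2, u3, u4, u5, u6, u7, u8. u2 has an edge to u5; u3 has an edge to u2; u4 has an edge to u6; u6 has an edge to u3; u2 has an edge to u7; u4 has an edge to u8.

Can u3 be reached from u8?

u8 has no outgoing edges, so nothing is reachable from it.

No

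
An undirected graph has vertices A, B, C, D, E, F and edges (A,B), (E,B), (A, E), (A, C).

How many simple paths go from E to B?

E–A–B
E–B

2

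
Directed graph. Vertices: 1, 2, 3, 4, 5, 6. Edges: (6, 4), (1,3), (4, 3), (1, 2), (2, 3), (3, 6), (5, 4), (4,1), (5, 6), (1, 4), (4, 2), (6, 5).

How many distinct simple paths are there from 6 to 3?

8

6→4→1→2→3
6→4→1→3
6→4→2→3
6→4→3
6→5→4→1→2→3
6→5→4→1→3
6→5→4→2→3
6→5→4→3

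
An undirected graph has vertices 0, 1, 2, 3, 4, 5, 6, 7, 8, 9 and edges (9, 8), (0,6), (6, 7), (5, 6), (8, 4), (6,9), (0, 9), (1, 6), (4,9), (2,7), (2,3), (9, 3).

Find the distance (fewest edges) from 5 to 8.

3

Distance 0: 5.
Distance 1: 6.
Distance 2: 0, 1, 7, 9.
Distance 3: 2, 3, 4, 8 — contains 8.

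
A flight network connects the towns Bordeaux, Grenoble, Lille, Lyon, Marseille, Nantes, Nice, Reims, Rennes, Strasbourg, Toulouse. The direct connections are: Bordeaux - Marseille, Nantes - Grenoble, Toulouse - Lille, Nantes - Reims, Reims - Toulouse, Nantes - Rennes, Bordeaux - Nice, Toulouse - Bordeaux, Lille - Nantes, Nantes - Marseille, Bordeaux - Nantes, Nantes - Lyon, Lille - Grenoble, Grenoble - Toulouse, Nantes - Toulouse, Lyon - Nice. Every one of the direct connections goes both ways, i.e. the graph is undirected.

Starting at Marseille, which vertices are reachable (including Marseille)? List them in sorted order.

Bordeaux, Grenoble, Lille, Lyon, Marseille, Nantes, Nice, Reims, Rennes, Toulouse

Start at Marseille.
Its neighbours: Bordeaux, Nantes.
Then their neighbours: Grenoble, Lille, Lyon, Nice, Reims, Rennes, Toulouse.
Nothing further is reachable.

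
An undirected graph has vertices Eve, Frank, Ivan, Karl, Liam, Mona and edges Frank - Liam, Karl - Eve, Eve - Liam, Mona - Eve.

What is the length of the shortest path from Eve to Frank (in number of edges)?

2

Distance 0: Eve.
Distance 1: Karl, Liam, Mona.
Distance 2: Frank — contains Frank.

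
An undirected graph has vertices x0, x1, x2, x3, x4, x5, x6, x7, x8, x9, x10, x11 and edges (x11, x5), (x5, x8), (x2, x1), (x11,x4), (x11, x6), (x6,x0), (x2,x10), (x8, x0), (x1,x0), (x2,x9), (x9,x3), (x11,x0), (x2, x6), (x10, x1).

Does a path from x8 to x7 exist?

Explore from x8.
Distance 1: reach x0, x5.
Distance 2: reach x1, x6, x11.
Distance 3: reach x2, x4, x10.
Distance 4: reach x9.
Distance 5: reach x3.
The search is exhausted without reaching x7; it lies in a different component.

No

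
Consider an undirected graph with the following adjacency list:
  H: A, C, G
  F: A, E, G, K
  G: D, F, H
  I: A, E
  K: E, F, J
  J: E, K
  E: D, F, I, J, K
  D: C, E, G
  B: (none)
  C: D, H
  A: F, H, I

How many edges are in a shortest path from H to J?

4

Distance 0: H.
Distance 1: A, C, G.
Distance 2: D, F, I.
Distance 3: E, K.
Distance 4: J — contains J.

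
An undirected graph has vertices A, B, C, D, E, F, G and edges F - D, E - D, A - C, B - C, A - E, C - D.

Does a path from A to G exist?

No

Explore from A.
Distance 1: reach C, E.
Distance 2: reach B, D.
Distance 3: reach F.
The search is exhausted without reaching G; it lies in a different component.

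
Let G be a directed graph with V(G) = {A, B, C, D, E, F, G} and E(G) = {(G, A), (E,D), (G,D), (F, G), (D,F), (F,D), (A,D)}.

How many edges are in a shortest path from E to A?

4

Distance 0: E.
Distance 1: D.
Distance 2: F.
Distance 3: G.
Distance 4: A — contains A.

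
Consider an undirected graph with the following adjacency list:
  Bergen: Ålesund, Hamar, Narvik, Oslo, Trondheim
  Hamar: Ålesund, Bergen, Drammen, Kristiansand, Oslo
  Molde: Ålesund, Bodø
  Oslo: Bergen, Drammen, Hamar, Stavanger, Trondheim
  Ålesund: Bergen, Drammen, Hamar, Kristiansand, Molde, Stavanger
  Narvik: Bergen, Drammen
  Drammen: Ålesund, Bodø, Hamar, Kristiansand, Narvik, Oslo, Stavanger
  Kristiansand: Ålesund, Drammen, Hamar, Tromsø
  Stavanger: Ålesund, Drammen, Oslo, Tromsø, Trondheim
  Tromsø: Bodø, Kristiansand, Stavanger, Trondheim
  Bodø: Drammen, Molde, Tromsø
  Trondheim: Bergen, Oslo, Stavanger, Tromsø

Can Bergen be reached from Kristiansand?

Yes

Explore from Kristiansand.
Distance 1: reach Ålesund, Drammen, Hamar, Tromsø.
Distance 2: reach Bergen, Bodø, Molde, Narvik, Oslo, Stavanger, Trondheim.
Found Bergen.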